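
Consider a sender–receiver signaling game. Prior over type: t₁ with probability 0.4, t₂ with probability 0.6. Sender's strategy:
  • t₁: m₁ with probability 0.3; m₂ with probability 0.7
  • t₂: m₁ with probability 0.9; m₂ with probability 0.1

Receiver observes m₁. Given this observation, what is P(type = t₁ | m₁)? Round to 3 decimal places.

P(m₁) = 0.4·0.3 + 0.6·0.9 = 0.66
P(t₁ | m₁) = (0.4·0.3) / 0.66 = 0.12 / 0.66 = 0.181818

0.182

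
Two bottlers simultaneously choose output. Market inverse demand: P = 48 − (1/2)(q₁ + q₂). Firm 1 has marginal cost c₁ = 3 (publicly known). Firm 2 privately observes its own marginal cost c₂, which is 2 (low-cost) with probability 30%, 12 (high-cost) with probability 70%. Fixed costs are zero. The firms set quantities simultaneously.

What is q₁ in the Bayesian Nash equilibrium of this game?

Type-c best response for Firm 2: q₂(c) = (48 − c) − q₁/2.
Firm 1 maximizes expected profit; its first-order condition is 48 − q₁ − (1/2)E[q₂] − 3 = 0.
Substituting E[q₂] and solving: E[c₂] = 9, so q₁ = (48 − 2·3 + 9)/(3/2) = 34.

34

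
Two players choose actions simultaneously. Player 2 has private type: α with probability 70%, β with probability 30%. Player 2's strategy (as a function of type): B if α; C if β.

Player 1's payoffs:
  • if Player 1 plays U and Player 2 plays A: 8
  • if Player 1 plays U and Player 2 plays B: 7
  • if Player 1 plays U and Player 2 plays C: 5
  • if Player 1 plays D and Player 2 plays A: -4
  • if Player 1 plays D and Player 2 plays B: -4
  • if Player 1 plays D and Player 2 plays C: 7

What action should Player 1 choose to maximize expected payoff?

Compute Player 1's expected payoff for each action, taking the expectation over Player 2's type.
E[U] = 0.7·(7) + 0.3·(5) = 6.4
E[D] = 0.7·(-4) + 0.3·(7) = -0.7
Best response: U (6.4 is the largest).

U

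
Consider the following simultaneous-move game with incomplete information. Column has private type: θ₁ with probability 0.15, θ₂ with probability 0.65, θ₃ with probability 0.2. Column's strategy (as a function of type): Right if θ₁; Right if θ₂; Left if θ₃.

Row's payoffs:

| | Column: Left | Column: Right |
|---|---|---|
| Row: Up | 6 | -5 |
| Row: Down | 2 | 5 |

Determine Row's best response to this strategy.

Down

Compute Row's expected payoff for each action, taking the expectation over Column's type.
E[Up] = 0.15·(-5) + 0.65·(-5) + 0.2·(6) = -2.8
E[Down] = 0.15·(5) + 0.65·(5) + 0.2·(2) = 4.4
Best response: Down (4.4 is the largest).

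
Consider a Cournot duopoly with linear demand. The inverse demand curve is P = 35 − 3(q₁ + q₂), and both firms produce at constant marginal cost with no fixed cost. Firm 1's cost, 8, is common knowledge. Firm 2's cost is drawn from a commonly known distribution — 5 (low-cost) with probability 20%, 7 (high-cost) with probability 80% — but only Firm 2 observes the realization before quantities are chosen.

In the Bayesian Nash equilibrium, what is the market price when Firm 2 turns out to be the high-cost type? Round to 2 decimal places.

Each type of Firm 2 best-responds to q₁; Firm 1 best-responds to the expected q₂ over Firm 2's types.
Firm 2 with cost c maximizes (35 − 3(q₁+q₂) − c)·q₂, giving q₂(c) = (35 − c − 3q₁)/6.
E[c₂] = 0.2·5 + 0.8·7 = 6.6
Firm 1's FOC against E[q₂] yields q₁ = (35 − 2·8 + E[c₂])/9 = (35 − 16 + 6.6)/9 = 2.84444.
q₂(high-cost) = 3.24444, so P = 35 − 3·(2.84444 + 3.24444) = 16.7333.

16.73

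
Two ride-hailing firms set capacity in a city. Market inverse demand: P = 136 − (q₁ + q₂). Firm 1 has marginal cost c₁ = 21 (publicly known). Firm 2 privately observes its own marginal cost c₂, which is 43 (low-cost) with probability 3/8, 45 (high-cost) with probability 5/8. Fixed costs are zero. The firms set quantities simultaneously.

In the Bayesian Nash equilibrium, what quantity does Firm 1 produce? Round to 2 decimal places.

46.08

Type-c best response for Firm 2: q₂(c) = (136 − c)/2 − q₁/2.
Firm 1 maximizes expected profit; its first-order condition is 136 − 2q₁ − E[q₂] − 21 = 0.
Substituting E[q₂] and solving: E[c₂] = 44.25, so q₁ = (136 − 2·21 + 44.25)/3 = 46.0833.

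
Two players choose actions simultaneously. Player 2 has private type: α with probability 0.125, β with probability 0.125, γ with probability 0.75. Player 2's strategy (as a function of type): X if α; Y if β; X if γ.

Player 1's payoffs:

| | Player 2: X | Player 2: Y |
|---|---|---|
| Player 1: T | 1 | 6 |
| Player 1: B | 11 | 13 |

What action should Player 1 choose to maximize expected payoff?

B

E[T] = 0.125·(1) + 0.125·(6) + 0.75·(1) = 1.625
E[B] = 0.125·(11) + 0.125·(13) + 0.75·(11) = 11.25
Best response: B (11.25 is the largest).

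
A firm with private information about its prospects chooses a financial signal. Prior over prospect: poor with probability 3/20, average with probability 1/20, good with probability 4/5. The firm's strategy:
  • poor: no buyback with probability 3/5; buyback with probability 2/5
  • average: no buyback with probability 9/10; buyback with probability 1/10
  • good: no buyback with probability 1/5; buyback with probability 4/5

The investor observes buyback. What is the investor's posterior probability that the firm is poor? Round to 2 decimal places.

P(buyback) = (3/20)·(2/5) + (1/20)·(1/10) + (4/5)·(4/5) = 141/200
P(poor | buyback) = ((3/20)·(2/5)) / (141/200) = (3/50) / (141/200) = 4/47

0.09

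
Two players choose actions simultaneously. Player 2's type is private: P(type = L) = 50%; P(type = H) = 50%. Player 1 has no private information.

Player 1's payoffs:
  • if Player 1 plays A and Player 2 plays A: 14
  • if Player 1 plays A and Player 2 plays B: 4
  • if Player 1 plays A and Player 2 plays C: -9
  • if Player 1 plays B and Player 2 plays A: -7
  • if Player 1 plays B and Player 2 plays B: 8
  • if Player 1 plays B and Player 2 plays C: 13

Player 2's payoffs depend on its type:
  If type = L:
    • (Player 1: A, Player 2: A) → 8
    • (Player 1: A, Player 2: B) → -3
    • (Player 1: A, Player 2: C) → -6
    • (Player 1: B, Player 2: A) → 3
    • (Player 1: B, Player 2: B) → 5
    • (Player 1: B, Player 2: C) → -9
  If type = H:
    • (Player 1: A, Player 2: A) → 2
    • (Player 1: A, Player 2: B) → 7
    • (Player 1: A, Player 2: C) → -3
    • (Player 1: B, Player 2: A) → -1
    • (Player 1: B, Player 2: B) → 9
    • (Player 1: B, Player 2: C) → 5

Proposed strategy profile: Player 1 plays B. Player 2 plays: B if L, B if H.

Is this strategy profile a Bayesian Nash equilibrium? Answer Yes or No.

Yes

Player 1 plays B: E[B] = 0.5·(8) + 0.5·(8) = 8; E[A] = 4. Best-responding. ✓
Player 2 (type L), facing B: A gives 3, B gives 5, C gives -9. Proposed B is best. ✓
Player 2 (type H), facing B: A gives -1, B gives 9, C gives 5. Proposed B is best. ✓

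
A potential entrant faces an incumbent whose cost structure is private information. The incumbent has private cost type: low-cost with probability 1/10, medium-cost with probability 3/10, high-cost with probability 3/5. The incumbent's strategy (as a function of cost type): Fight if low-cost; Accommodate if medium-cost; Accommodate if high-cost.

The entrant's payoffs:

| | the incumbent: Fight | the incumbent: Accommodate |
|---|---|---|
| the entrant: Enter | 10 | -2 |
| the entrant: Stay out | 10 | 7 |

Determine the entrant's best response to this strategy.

Stay out

E[Enter] = 1/10·(10) + 3/10·(-2) + 3/5·(-2) = -4/5
E[Stay out] = 1/10·(10) + 3/10·(7) + 3/5·(7) = 73/10
Best response: Stay out (73/10 is the largest).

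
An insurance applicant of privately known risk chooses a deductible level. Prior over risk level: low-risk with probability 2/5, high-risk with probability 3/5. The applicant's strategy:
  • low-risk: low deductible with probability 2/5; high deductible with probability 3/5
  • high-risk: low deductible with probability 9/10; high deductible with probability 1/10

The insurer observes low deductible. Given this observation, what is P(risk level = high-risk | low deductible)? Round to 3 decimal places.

P(low deductible) = (2/5)·(2/5) + (3/5)·(9/10) = 7/10
P(high-risk | low deductible) = ((3/5)·(9/10)) / (7/10) = (27/50) / (7/10) = 27/35

0.771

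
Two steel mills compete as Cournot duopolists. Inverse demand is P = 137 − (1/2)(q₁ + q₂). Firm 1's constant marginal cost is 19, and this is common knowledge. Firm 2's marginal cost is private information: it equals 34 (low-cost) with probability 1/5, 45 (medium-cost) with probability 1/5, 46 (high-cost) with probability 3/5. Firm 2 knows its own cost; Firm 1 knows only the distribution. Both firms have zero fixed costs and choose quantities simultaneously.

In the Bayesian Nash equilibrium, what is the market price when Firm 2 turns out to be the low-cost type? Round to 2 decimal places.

Type-c best response for Firm 2: q₂(c) = (137 − c) − q₁/2.
Firm 1 maximizes expected profit; its first-order condition is 137 − q₁ − (1/2)E[q₂] − 19 = 0.
Substituting E[q₂] and solving: E[c₂] = 43.4, so q₁ = (137 − 2·19 + 43.4)/(3/2) = 94.9333.
q₂(low-cost) = 55.5333, so P = 137 − (1/2)·(94.9333 + 55.5333) = 61.7667.

61.77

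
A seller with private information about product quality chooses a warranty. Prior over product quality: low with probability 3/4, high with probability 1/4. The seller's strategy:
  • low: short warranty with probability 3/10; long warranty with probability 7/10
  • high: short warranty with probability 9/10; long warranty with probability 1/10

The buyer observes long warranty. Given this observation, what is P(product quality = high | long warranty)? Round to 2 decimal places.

P(long warranty) = (3/4)·(7/10) + (1/4)·(1/10) = 11/20
P(high | long warranty) = ((1/4)·(1/10)) / (11/20) = (1/40) / (11/20) = 1/22

0.05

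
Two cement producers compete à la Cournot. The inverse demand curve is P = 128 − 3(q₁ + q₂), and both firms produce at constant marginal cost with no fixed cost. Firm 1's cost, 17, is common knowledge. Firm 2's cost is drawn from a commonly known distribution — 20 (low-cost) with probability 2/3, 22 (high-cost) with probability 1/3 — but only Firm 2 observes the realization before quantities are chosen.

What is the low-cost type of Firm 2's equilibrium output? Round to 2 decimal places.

Firm 2 with cost c maximizes (128 − 3(q₁+q₂) − c)·q₂, giving q₂(c) = (128 − c − 3q₁)/6.
E[c₂] = 2/3·20 + 1/3·22 = 20.6667
Firm 1's FOC against E[q₂] yields q₁ = (128 − 2·17 + E[c₂])/9 = (128 − 34 + 20.6667)/9 = 12.7407.
q₂(low-cost) = (128 − 20 − 3·12.7407)/6 = 11.6296.

11.63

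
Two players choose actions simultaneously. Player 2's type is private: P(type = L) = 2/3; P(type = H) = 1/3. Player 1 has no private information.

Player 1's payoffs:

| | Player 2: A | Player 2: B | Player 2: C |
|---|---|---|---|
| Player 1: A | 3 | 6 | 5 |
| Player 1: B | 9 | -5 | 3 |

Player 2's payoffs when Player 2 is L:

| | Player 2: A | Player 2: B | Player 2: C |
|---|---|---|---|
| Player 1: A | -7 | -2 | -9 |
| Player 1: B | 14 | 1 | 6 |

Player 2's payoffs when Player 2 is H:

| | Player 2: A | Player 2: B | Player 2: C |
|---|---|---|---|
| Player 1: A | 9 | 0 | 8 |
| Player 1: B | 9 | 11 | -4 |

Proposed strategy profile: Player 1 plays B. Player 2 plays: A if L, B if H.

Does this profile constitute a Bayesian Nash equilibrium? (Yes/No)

Player 1 plays B: E[B] = 2/3·(9) + 1/3·(-5) = 13/3; E[A] = 4. Best-responding. ✓
Player 2 (type L), facing B: A gives 14, B gives 1, C gives 6. Proposed A is best. ✓
Player 2 (type H), facing B: A gives 9, B gives 11, C gives -4. Proposed B is best. ✓

Yes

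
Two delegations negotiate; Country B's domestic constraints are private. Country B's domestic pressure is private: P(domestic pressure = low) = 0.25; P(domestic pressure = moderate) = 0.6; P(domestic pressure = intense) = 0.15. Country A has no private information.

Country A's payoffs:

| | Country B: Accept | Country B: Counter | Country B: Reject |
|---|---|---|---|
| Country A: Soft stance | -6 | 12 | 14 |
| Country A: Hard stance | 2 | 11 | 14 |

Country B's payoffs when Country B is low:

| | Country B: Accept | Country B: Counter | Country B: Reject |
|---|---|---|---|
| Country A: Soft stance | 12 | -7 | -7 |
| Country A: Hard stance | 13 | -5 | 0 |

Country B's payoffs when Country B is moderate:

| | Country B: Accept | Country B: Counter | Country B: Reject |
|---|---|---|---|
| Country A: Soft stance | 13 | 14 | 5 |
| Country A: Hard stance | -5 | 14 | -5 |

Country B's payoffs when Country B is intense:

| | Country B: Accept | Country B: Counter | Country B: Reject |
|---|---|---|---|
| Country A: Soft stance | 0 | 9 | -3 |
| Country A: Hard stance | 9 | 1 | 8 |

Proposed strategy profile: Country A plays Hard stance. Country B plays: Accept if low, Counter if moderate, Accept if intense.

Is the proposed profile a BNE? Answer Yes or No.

Yes

Country A plays Hard stance: E[Hard stance] = 0.25·(2) + 0.6·(11) + 0.15·(2) = 7.4; E[Soft stance] = 4.8. Best-responding. ✓
Country B (domestic pressure low), facing Hard stance: Accept gives 13, Counter gives -5, Reject gives 0. Proposed Accept is best. ✓
Country B (domestic pressure moderate), facing Hard stance: Accept gives -5, Counter gives 14, Reject gives -5. Proposed Counter is best. ✓
Country B (domestic pressure intense), facing Hard stance: Accept gives 9, Counter gives 1, Reject gives 8. Proposed Accept is best. ✓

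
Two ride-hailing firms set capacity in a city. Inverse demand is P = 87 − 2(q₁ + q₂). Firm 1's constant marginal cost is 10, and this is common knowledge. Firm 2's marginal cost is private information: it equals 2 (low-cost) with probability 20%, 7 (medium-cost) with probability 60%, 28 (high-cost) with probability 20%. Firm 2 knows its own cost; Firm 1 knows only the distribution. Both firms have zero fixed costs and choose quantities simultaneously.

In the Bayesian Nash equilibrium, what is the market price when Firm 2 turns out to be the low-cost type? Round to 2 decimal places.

31.63

Type-c best response for Firm 2: q₂(c) = (87 − c)/4 − q₁/2.
Firm 1 maximizes expected profit; its first-order condition is 87 − 4q₁ − 2E[q₂] − 10 = 0.
Substituting E[q₂] and solving: E[c₂] = 10.2, so q₁ = (87 − 2·10 + 10.2)/6 = 12.8667.
q₂(low-cost) = 14.8167, so P = 87 − 2·(12.8667 + 14.8167) = 31.6333.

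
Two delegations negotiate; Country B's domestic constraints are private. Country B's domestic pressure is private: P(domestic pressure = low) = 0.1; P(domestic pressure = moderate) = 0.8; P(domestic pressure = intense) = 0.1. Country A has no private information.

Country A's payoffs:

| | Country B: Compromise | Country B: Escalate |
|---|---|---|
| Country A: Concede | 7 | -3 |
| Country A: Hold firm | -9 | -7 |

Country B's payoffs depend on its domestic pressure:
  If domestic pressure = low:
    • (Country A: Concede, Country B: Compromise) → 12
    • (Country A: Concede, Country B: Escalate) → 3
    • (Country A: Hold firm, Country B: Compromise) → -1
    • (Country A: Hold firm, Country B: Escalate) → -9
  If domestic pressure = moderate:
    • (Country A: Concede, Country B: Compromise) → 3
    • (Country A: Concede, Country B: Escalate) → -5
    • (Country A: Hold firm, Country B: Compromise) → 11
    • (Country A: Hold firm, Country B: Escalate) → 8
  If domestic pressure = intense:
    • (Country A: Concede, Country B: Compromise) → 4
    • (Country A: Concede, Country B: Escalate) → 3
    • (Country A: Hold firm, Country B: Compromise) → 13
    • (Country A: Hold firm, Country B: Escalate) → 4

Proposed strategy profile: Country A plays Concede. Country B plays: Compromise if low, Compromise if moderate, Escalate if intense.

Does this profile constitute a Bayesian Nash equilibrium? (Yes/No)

No

Country A plays Concede: E[Concede] = 0.1·(7) + 0.8·(7) + 0.1·(-3) = 6; E[Hold firm] = -8.8. Best-responding. ✓
Country B (domestic pressure low), facing Concede: Compromise gives 12, Escalate gives 3. Proposed Compromise is best. ✓
Country B (domestic pressure moderate), facing Concede: Compromise gives 3, Escalate gives -5. Proposed Compromise is best. ✓
Country B (domestic pressure intense), facing Concede: Compromise gives 4, Escalate gives 3. Proposed Escalate is not best — profitable deviation exists. ✗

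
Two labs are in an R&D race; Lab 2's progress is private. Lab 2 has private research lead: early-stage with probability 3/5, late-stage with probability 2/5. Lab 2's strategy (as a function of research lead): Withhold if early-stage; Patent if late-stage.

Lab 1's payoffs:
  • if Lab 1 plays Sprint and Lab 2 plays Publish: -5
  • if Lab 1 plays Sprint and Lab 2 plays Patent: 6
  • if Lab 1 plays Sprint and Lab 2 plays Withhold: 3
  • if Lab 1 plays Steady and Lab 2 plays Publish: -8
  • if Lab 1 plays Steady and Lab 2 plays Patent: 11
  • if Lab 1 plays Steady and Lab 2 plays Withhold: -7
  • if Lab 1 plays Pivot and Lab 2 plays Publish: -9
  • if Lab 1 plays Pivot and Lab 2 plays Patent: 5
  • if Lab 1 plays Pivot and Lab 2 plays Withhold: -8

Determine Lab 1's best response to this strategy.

Sprint

Compute Lab 1's expected payoff for each action, taking the expectation over Lab 2's type.
E[Sprint] = 3/5·(3) + 2/5·(6) = 21/5
E[Steady] = 3/5·(-7) + 2/5·(11) = 1/5
E[Pivot] = 3/5·(-8) + 2/5·(5) = -14/5
Best response: Sprint (21/5 is the largest).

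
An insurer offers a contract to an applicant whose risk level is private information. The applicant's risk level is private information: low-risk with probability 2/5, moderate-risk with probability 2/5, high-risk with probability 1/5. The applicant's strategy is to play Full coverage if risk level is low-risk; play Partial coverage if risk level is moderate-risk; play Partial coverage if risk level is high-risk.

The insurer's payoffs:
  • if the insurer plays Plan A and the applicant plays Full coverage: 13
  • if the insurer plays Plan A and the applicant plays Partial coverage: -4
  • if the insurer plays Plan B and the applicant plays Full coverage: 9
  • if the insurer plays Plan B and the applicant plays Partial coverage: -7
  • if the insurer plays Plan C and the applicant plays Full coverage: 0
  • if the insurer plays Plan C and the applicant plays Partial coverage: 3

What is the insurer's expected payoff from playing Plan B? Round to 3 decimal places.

E[Plan B] = 2/5·9 + 2/5·(-7) + 1/5·(-7) = 18/5 + (-14/5) + (-7/5) = -3/5

-0.600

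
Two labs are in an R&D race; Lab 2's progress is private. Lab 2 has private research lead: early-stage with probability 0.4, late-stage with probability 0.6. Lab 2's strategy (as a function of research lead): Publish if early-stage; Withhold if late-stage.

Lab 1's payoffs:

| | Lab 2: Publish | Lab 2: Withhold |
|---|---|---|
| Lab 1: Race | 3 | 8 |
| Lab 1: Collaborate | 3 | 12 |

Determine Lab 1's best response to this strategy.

Collaborate

E[Race] = 0.4·(3) + 0.6·(8) = 6
E[Collaborate] = 0.4·(3) + 0.6·(12) = 8.4
Best response: Collaborate (8.4 is the largest).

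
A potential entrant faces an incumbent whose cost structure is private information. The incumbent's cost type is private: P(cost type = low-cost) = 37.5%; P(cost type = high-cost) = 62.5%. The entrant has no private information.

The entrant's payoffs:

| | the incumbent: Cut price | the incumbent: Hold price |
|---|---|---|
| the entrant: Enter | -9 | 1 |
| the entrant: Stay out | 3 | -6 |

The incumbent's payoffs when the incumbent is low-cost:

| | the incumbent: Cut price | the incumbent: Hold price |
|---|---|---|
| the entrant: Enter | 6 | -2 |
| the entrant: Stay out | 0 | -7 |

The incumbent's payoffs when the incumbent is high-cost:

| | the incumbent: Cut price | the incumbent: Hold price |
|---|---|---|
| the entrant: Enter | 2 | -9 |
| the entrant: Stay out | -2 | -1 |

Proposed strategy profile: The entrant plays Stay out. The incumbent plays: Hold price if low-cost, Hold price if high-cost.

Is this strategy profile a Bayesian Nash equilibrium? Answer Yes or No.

No

The entrant plays Stay out: E[Stay out] = 0.375·(-6) + 0.625·(-6) = -6; E[Enter] = 1. Not best-responding. ✗
The incumbent (cost type low-cost), facing Stay out: Cut price gives 0, Hold price gives -7. Proposed Hold price is not best — profitable deviation exists. ✗
The incumbent (cost type high-cost), facing Stay out: Cut price gives -2, Hold price gives -1. Proposed Hold price is best. ✓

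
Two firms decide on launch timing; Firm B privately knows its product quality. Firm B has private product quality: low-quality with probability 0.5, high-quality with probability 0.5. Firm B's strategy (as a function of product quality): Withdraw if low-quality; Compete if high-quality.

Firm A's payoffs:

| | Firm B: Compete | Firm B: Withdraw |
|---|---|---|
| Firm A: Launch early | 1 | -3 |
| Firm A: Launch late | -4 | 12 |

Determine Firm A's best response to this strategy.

Compute Firm A's expected payoff for each action, taking the expectation over Firm B's type.
E[Launch early] = 0.5·(-3) + 0.5·(1) = -1
E[Launch late] = 0.5·(12) + 0.5·(-4) = 4
Best response: Launch late (4 is the largest).

Launch late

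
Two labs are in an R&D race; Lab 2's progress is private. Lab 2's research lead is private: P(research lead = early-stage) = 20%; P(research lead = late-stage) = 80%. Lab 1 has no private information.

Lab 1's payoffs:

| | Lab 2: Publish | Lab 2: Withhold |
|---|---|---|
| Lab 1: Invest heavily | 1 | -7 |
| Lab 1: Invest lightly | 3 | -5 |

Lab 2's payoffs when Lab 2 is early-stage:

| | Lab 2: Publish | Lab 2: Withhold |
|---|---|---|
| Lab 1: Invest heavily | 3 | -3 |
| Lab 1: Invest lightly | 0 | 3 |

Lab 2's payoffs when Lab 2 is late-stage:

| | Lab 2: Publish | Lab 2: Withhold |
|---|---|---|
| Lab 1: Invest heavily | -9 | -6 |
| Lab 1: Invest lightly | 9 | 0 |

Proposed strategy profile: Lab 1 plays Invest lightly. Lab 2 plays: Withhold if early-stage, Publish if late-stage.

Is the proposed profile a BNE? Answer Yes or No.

Yes

A profile is a BNE iff every type of every player is best-responding given beliefs about the other side.
Lab 1 plays Invest lightly: E[Invest lightly] = 0.2·(-5) + 0.8·(3) = 1.4; E[Invest heavily] = -0.6. Best-responding. ✓
Lab 2 (research lead early-stage), facing Invest lightly: Publish gives 0, Withhold gives 3. Proposed Withhold is best. ✓
Lab 2 (research lead late-stage), facing Invest lightly: Publish gives 9, Withhold gives 0. Proposed Publish is best. ✓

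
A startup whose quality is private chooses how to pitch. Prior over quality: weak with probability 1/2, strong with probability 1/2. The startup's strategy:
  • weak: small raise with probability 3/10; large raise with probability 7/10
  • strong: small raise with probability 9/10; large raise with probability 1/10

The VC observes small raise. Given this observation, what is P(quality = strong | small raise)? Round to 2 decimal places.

0.75

P(small raise) = (1/2)·(3/10) + (1/2)·(9/10) = 3/5
P(strong | small raise) = ((1/2)·(9/10)) / (3/5) = (9/20) / (3/5) = 3/4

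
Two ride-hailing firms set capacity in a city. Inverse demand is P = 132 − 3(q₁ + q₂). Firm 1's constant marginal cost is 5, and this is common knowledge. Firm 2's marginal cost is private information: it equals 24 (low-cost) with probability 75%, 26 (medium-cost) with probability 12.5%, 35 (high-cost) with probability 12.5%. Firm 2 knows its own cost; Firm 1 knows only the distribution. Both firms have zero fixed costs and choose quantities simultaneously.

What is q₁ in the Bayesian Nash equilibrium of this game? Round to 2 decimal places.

16.40

Firm 2 with cost c maximizes (132 − 3(q₁+q₂) − c)·q₂, giving q₂(c) = (132 − c − 3q₁)/6.
E[c₂] = 0.75·24 + 0.125·26 + 0.125·35 = 25.625
Firm 1's FOC against E[q₂] yields q₁ = (132 − 2·5 + E[c₂])/9 = (132 − 10 + 25.625)/9 = 16.4028.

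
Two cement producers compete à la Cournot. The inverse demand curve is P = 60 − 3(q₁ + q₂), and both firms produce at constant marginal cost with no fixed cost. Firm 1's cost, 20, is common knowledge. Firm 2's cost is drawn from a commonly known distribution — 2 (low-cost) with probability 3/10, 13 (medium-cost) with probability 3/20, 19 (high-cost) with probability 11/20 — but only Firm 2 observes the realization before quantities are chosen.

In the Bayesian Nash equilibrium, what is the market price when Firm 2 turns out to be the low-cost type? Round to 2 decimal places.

Type-c best response for Firm 2: q₂(c) = (60 − c)/6 − q₁/2.
Firm 1 maximizes expected profit; its first-order condition is 60 − 6q₁ − 3E[q₂] − 20 = 0.
Substituting E[q₂] and solving: E[c₂] = 13, so q₁ = (60 − 2·20 + 13)/9 = 3.66667.
q₂(low-cost) = 7.83333, so P = 60 − 3·(3.66667 + 7.83333) = 25.5.

25.50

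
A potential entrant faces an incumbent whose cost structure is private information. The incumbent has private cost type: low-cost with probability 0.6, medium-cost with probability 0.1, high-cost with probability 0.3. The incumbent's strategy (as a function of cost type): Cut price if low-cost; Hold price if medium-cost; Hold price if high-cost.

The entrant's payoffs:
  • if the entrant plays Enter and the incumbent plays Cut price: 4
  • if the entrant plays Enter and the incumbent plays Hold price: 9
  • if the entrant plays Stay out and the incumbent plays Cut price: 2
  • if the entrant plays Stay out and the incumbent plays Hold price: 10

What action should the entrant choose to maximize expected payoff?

Enter

E[Enter] = 0.6·(4) + 0.1·(9) + 0.3·(9) = 6
E[Stay out] = 0.6·(2) + 0.1·(10) + 0.3·(10) = 5.2
Best response: Enter (6 is the largest).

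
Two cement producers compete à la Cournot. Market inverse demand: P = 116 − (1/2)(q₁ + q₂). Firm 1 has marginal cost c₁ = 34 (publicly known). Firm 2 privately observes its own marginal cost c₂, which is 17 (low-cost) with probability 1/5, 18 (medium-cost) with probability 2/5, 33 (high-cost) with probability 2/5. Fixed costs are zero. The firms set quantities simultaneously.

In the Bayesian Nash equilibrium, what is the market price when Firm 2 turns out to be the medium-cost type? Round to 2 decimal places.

55.03

Each type of Firm 2 best-responds to q₁; Firm 1 best-responds to the expected q₂ over Firm 2's types.
Firm 2 with cost c maximizes (116 − (1/2)(q₁+q₂) − c)·q₂, giving q₂(c) = (116 − c − (1/2)q₁).
E[c₂] = 1/5·17 + 2/5·18 + 2/5·33 = 23.8
Firm 1's FOC against E[q₂] yields q₁ = (116 − 2·34 + E[c₂])/(3/2) = (116 − 68 + 23.8)/(3/2) = 47.8667.
q₂(medium-cost) = 74.0667, so P = 116 − (1/2)·(47.8667 + 74.0667) = 55.0333.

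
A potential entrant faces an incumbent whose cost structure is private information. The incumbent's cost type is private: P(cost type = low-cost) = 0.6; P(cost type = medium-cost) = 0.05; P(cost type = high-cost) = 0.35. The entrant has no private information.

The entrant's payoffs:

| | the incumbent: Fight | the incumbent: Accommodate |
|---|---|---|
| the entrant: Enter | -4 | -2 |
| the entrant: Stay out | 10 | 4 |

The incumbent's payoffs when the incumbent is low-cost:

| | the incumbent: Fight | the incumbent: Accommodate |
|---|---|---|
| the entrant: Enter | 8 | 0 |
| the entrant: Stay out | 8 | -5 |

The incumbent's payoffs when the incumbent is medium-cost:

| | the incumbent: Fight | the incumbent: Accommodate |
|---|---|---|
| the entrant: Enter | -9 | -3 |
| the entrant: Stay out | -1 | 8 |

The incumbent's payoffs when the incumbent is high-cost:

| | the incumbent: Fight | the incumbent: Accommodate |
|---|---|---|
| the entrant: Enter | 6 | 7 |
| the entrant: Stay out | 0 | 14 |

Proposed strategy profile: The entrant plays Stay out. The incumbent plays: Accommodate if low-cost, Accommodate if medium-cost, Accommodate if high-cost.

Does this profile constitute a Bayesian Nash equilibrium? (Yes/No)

A profile is a BNE iff every type of every player is best-responding given beliefs about the other side.
The entrant plays Stay out: E[Stay out] = 0.6·(4) + 0.05·(4) + 0.35·(4) = 4; E[Enter] = -2. Best-responding. ✓
The incumbent (cost type low-cost), facing Stay out: Fight gives 8, Accommodate gives -5. Proposed Accommodate is not best — profitable deviation exists. ✗
The incumbent (cost type medium-cost), facing Stay out: Fight gives -1, Accommodate gives 8. Proposed Accommodate is best. ✓
The incumbent (cost type high-cost), facing Stay out: Fight gives 0, Accommodate gives 14. Proposed Accommodate is best. ✓

No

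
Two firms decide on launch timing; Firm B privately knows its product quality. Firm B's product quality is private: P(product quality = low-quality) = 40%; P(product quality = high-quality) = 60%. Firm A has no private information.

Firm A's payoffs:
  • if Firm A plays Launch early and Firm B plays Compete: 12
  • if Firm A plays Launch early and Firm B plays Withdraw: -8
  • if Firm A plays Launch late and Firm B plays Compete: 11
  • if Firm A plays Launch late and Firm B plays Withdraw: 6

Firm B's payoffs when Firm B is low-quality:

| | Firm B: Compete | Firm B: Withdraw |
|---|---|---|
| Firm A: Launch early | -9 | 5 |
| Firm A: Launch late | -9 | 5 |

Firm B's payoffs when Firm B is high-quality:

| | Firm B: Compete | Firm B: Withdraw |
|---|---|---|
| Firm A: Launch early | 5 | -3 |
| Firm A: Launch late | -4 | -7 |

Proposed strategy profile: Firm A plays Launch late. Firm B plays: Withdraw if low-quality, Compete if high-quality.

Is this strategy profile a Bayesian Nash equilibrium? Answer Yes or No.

Firm A plays Launch late: E[Launch late] = 0.4·(6) + 0.6·(11) = 9; E[Launch early] = 4. Best-responding. ✓
Firm B (product quality low-quality), facing Launch late: Compete gives -9, Withdraw gives 5. Proposed Withdraw is best. ✓
Firm B (product quality high-quality), facing Launch late: Compete gives -4, Withdraw gives -7. Proposed Compete is best. ✓

Yes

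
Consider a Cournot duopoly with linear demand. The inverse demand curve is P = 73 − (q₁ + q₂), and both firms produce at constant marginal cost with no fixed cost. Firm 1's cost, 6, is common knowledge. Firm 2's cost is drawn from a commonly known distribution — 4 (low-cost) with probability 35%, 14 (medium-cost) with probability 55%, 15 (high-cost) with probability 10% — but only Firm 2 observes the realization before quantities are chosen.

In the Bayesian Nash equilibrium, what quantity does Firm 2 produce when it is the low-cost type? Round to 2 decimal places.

Firm 2 with cost c maximizes (73 − (q₁+q₂) − c)·q₂, giving q₂(c) = (73 − c − q₁)/2.
E[c₂] = 0.35·4 + 0.55·14 + 0.1·15 = 10.6
Firm 1's FOC against E[q₂] yields q₁ = (73 − 2·6 + E[c₂])/3 = (73 − 12 + 10.6)/3 = 23.8667.
q₂(low-cost) = (73 − 4 − 23.8667)/2 = 22.5667.

22.57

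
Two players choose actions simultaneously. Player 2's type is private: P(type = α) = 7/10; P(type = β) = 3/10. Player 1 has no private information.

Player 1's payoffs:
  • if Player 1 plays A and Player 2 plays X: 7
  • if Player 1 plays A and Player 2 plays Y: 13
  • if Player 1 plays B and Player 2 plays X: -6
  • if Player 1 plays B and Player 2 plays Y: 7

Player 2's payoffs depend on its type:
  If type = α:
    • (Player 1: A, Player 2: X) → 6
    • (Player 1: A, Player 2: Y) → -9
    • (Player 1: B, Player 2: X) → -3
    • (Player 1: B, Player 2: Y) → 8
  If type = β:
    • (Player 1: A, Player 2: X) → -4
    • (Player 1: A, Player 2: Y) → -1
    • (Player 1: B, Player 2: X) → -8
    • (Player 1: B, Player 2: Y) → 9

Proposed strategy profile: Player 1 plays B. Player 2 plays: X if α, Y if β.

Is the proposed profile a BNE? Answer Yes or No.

Player 1 plays B: E[B] = 7/10·(-6) + 3/10·(7) = -21/10; E[A] = 44/5. Not best-responding. ✗
Player 2 (type α), facing B: X gives -3, Y gives 8. Proposed X is not best — profitable deviation exists. ✗
Player 2 (type β), facing B: X gives -8, Y gives 9. Proposed Y is best. ✓

No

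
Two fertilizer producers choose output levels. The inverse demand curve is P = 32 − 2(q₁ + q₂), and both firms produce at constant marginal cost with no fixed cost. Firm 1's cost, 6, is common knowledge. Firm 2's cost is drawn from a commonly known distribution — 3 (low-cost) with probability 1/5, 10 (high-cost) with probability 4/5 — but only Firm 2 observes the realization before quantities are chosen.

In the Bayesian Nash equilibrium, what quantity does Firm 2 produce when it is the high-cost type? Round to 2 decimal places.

Type-c best response for Firm 2: q₂(c) = (32 − c)/4 − q₁/2.
Firm 1 maximizes expected profit; its first-order condition is 32 − 4q₁ − 2E[q₂] − 6 = 0.
Substituting E[q₂] and solving: E[c₂] = 8.6, so q₁ = (32 − 2·6 + 8.6)/6 = 4.76667.
q₂(high-cost) = (32 − 10 − 2·4.76667)/4 = 3.11667.

3.12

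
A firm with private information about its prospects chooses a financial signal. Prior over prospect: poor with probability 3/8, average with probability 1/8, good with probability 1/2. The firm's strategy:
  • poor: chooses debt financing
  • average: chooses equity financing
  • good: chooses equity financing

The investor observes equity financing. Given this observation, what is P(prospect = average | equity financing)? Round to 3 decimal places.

0.200

P(equity financing) = (3/8)·0 + (1/8)·1 + (1/2)·1 = 5/8
P(average | equity financing) = ((1/8)·1) / (5/8) = (1/8) / (5/8) = 1/5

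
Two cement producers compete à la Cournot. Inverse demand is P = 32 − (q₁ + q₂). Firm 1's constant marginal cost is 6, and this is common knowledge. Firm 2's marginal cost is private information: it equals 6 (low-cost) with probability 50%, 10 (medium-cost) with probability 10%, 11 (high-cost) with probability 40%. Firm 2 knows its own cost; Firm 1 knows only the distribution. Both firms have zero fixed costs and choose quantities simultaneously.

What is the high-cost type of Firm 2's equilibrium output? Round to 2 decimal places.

Firm 2 with cost c maximizes (32 − (q₁+q₂) − c)·q₂, giving q₂(c) = (32 − c − q₁)/2.
E[c₂] = 0.5·6 + 0.1·10 + 0.4·11 = 8.4
Firm 1's FOC against E[q₂] yields q₁ = (32 − 2·6 + E[c₂])/3 = (32 − 12 + 8.4)/3 = 9.46667.
q₂(high-cost) = (32 − 11 − 9.46667)/2 = 5.76667.

5.77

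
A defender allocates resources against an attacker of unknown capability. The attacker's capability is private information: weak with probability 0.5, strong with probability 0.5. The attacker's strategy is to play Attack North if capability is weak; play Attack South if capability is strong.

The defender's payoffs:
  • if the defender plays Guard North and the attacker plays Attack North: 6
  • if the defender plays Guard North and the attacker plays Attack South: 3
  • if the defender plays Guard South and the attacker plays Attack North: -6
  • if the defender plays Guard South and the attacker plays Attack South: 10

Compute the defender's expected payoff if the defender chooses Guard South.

Take the expectation over the attacker's capability, weighting each type's action by its prior probability.
E[Guard South] = 0.5·(-6) + 0.5·10 = (-3) + 5 = 2

2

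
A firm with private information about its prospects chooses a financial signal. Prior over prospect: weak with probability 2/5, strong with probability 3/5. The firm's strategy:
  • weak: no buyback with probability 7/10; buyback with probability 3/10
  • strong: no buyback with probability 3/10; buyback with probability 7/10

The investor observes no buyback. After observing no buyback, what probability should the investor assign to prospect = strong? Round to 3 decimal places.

P(no buyback) = (2/5)·(7/10) + (3/5)·(3/10) = 23/50
P(strong | no buyback) = ((3/5)·(3/10)) / (23/50) = (9/50) / (23/50) = 9/23

0.391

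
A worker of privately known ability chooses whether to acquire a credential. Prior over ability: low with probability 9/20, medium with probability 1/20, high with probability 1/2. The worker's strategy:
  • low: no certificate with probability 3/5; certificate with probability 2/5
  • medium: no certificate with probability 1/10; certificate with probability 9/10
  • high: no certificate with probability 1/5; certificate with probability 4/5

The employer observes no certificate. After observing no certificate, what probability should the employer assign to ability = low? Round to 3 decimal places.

0.720

P(no certificate) = (9/20)·(3/5) + (1/20)·(1/10) + (1/2)·(1/5) = 3/8
P(low | no certificate) = ((9/20)·(3/5)) / (3/8) = (27/100) / (3/8) = 18/25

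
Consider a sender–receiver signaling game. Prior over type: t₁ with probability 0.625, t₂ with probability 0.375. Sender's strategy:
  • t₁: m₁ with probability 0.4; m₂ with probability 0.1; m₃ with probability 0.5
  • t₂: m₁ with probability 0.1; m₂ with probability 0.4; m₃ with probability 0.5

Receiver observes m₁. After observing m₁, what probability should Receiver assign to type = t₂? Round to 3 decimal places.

0.130

Apply Bayes' rule using the sender's strategy as the likelihood.
P(m₁) = 0.625·0.4 + 0.375·0.1 = 0.2875
P(t₂ | m₁) = (0.375·0.1) / 0.2875 = 0.0375 / 0.2875 = 0.130435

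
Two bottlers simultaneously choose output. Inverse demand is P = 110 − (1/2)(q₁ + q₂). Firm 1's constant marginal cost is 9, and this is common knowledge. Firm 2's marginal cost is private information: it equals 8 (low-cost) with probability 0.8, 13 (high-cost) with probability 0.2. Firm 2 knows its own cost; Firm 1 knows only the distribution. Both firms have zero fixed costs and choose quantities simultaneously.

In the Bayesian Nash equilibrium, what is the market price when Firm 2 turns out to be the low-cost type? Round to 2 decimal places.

Firm 2 with cost c maximizes (110 − (1/2)(q₁+q₂) − c)·q₂, giving q₂(c) = (110 − c − (1/2)q₁).
E[c₂] = 0.8·8 + 0.2·13 = 9
Firm 1's FOC against E[q₂] yields q₁ = (110 − 2·9 + E[c₂])/(3/2) = (110 − 18 + 9)/(3/2) = 67.3333.
q₂(low-cost) = 68.3333, so P = 110 − (1/2)·(67.3333 + 68.3333) = 42.1667.

42.17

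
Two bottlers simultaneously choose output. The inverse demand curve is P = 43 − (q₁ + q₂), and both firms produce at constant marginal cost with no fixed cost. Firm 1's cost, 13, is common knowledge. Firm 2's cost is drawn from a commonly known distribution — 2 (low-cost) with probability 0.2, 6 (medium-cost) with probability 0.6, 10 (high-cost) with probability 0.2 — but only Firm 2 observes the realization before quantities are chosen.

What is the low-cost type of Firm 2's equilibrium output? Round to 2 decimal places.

Firm 2 with cost c maximizes (43 − (q₁+q₂) − c)·q₂, giving q₂(c) = (43 − c − q₁)/2.
E[c₂] = 0.2·2 + 0.6·6 + 0.2·10 = 6
Firm 1's FOC against E[q₂] yields q₁ = (43 − 2·13 + E[c₂])/3 = (43 − 26 + 6)/3 = 7.66667.
q₂(low-cost) = (43 − 2 − 7.66667)/2 = 16.6667.

16.67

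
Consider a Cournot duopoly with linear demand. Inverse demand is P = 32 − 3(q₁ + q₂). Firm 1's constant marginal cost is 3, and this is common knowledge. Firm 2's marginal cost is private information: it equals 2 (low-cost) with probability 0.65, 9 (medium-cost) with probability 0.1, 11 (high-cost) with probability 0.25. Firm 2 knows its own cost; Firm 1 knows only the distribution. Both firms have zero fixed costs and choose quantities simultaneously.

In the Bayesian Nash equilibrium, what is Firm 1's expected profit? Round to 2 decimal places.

Type-c best response for Firm 2: q₂(c) = (32 − c)/6 − q₁/2.
Firm 1 maximizes expected profit; its first-order condition is 32 − 6q₁ − 3E[q₂] − 3 = 0.
Substituting E[q₂] and solving: E[c₂] = 4.95, so q₁ = (32 − 2·3 + 4.95)/9 = 3.43889.
E[P] = 32 − 3·(q₁ + E[q₂]) = 13.3167; Firm 1's expected profit = (E[P] − 3)·q₁ = (13.3167 − 3)·3.43889 = 35.4779.

35.48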